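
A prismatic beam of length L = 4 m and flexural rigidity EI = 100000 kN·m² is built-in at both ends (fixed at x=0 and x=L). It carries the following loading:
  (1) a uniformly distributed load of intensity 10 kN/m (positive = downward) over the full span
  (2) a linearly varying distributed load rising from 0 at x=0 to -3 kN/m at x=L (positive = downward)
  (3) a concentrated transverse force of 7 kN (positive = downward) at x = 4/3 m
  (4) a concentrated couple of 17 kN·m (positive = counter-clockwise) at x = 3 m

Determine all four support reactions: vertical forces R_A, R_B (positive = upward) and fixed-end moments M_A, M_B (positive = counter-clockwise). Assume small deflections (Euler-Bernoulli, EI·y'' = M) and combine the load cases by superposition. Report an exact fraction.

Load 1 — uniform load w=10 kN/m over full span:
  R_A = wL/2 = 10·4/2 = 20 kN
  M_A = wL²/12 = 10·4²/12 = 40/3 kN·m
  R_B = wL/2 = 10·4/2 = 20 kN
  M_B = -wL²/12 = -10·4²/12 = -40/3 kN·m
Load 2 — triangular load w₀=-3 kN/m (0→w₀ over full span):
  R_A = 3w₀L/20 = 3·(-3)·4/20 = -9/5 kN
  M_A = w₀L²/30 = (-3)·4²/30 = -8/5 kN·m
  R_B = 7w₀L/20 = 7·(-3)·4/20 = -21/5 kN
  M_B = -w₀L²/20 = -(-3)·4²/20 = 12/5 kN·m
Load 3 — point force P=7 kN at a=4/3 m (b=L-a=8/3):
  R_A = Pb²(3a+b)/L³ = 7·(8/3)²·(3·(4/3)+(8/3))/4³ = 140/27 kN
  M_A = Pab²/L² = 7·(4/3)·(8/3)²/4² = 112/27 kN·m
  R_B = Pa²(a+3b)/L³ = 7·(4/3)²·((4/3)+3·(8/3))/4³ = 49/27 kN
  M_B = -Pa²b/L² = -7·(4/3)²·(8/3)/4² = -56/27 kN·m
Load 4 — applied couple M₀=17 kN·m at a=3 m (b=L-a=1):
  R_A = 6M₀ab/L³ = 6·17·3·1/4³ = 153/32 kN
  M_A = M₀b(2a-b)/L² = 17·1·(2·3-1)/4² = 85/16 kN·m
  R_B = -6M₀ab/L³ = -6·17·3·1/4³ = -153/32 kN
  M_B = M₀a(2b-a)/L² = 17·3·(2·1-3)/4² = -51/16 kN·m
Superposition: R_A = 121679/4320 kN, M_A = 45779/2160 kN·m, R_B = 55441/4320 kN, M_B = -34981/2160 kN·m

R_A = 121679/4320 kN, M_A = 45779/2160 kN·m, R_B = 55441/4320 kN, M_B = -34981/2160 kN·m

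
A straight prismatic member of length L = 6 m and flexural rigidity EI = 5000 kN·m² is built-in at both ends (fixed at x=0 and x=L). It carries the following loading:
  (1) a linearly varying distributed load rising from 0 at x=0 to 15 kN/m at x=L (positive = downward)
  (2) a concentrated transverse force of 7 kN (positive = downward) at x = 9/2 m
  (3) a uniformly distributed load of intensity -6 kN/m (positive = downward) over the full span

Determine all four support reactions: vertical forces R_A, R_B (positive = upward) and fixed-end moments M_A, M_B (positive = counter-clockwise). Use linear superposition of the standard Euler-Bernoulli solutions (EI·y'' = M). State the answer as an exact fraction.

R_A = -109/32 kN, M_A = 63/32 kN·m, R_B = 621/32 kN, M_B = -477/32 kN·m

Load 1 — triangular load w₀=15 kN/m (0→w₀ over full span):
  R_A = 3w₀L/20 = 3·15·6/20 = 27/2 kN
  M_A = w₀L²/30 = 15·6²/30 = 18 kN·m
  R_B = 7w₀L/20 = 7·15·6/20 = 63/2 kN
  M_B = -w₀L²/20 = -15·6²/20 = -27 kN·m
Load 2 — point force P=7 kN at a=9/2 m (b=L-a=3/2):
  R_A = Pb²(3a+b)/L³ = 7·(3/2)²·(3·(9/2)+(3/2))/6³ = 35/32 kN
  M_A = Pab²/L² = 7·(9/2)·(3/2)²/6² = 63/32 kN·m
  R_B = Pa²(a+3b)/L³ = 7·(9/2)²·((9/2)+3·(3/2))/6³ = 189/32 kN
  M_B = -Pa²b/L² = -7·(9/2)²·(3/2)/6² = -189/32 kN·m
Load 3 — uniform load w=-6 kN/m over full span:
  R_A = wL/2 = (-6)·6/2 = -18 kN
  M_A = wL²/12 = (-6)·6²/12 = -18 kN·m
  R_B = wL/2 = (-6)·6/2 = -18 kN
  M_B = -wL²/12 = -(-6)·6²/12 = 18 kN·m
Superposition: R_A = -109/32 kN, M_A = 63/32 kN·m, R_B = 621/32 kN, M_B = -477/32 kN·m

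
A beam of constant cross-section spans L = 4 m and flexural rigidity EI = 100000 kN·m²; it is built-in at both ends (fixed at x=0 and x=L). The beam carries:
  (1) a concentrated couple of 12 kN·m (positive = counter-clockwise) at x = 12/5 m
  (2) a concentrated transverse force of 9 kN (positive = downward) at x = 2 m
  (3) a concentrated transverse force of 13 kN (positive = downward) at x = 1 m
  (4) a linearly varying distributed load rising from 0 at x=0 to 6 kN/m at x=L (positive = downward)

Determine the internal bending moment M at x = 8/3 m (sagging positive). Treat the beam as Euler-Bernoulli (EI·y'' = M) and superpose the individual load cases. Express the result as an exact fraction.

M(8/3) = -9611/10800 kN·m

Load 1 — applied couple M₀=12 kN·m at a=12/5 m (b=L-a=8/5):
  M_1 = R_Ax - M_A - M₀  [x>a] with R_A=108/25, M_A=96/25 = (108/25)·(8/3) - (96/25) - 12 = -108/25 kN·m
Load 2 — point force P=9 kN at a=2 m (b=L-a=2):
  M_2 = Pa²(a+3b)(L-x)/L³ - Pa²b/L²  [x>a] = 9·2²·(2+3·2)·(4-(8/3))/4³ - 9·2²·2/4² = 3/2 kN·m
Load 3 — point force P=13 kN at a=1 m (b=L-a=3):
  M_3 = Pa²(a+3b)(L-x)/L³ - Pa²b/L²  [x>a] = 13·1²·(1+3·3)·(4-(8/3))/4³ - 13·1²·3/4² = 13/48 kN·m
Load 4 — triangular load w₀=6 kN/m (0→w₀ over full span):
  M_4 = 3w₀Lx/20 - w₀L²/30 - w₀x³/(6L) = 3·6·4·(8/3)/20 - 6·4²/30 - 6·(8/3)³/(6·4) = 224/135 kN·m
Superposition: M = Σ M_i = -9611/10800 kN·m ≈ -0.889907 kN·m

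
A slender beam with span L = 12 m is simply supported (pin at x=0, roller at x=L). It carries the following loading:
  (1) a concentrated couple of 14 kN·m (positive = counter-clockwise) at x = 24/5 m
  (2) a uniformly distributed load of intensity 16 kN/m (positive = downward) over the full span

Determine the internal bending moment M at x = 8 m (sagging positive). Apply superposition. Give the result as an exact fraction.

Load 1 — applied couple M₀=14 kN·m at a=24/5 m (b=L-a=36/5):
  M_1 = M₀x/L - M₀  [x>a] = 14·8/12 - 14 = -14/3 kN·m
Load 2 — uniform load w=16 kN/m over full span:
  M_2 = wx(L-x)/2 = 16·8·(12-8)/2 = 256 kN·m
Superposition: M = Σ M_i = 754/3 kN·m ≈ 251.333333 kN·m

M(8) = 754/3 kN·m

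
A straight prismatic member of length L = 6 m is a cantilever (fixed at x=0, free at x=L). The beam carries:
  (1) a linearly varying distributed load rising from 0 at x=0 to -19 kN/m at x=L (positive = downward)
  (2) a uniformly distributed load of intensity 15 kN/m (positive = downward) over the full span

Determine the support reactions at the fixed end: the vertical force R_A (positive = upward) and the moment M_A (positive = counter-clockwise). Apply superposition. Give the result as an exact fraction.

R_A = 33 kN, M_A = 42 kN·m

Load 1 — triangular load w₀=-19 kN/m (0→w₀ over full span):
  R_A = w₀L/2 = (-19)·6/2 = -57 kN
  M_A = w₀L²/3 = (-19)·6²/3 = -228 kN·m
Load 2 — uniform load w=15 kN/m over full span:
  R_A = wL = 15·6 = 90 kN
  M_A = wL²/2 = 15·6²/2 = 270 kN·m
Superposition: R_A = 33 kN, M_A = 42 kN·m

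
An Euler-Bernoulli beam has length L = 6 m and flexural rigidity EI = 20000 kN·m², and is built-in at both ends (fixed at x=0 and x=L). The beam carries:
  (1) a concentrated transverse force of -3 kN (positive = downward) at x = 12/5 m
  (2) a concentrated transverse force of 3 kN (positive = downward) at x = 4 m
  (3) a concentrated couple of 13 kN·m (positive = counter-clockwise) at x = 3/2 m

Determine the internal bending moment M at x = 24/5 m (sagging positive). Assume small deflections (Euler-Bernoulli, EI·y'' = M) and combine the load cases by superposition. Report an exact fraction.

Load 1 — point force P=-3 kN at a=12/5 m (b=L-a=18/5):
  M_1 = Pa²(a+3b)(L-x)/L³ - Pa²b/L²  [x>a] = (-3)·(12/5)²·((12/5)+3·(18/5))·(6-(24/5))/6³ - (-3)·(12/5)²·(18/5)/6² = 288/625 kN·m
Load 2 — point force P=3 kN at a=4 m (b=L-a=2):
  M_2 = Pa²(a+3b)(L-x)/L³ - Pa²b/L²  [x>a] = 3·4²·(4+3·2)·(6-(24/5))/6³ - 3·4²·2/6² = 0 kN·m
Load 3 — applied couple M₀=13 kN·m at a=3/2 m (b=L-a=9/2):
  M_3 = R_Ax - M_A - M₀  [x>a] with R_A=39/16, M_A=-39/16 = (39/16)·(24/5) - (-39/16) - 13 = 91/80 kN·m
Superposition: M = Σ M_i = 15983/10000 kN·m ≈ 1.598300 kN·m

M(24/5) = 15983/10000 kN·m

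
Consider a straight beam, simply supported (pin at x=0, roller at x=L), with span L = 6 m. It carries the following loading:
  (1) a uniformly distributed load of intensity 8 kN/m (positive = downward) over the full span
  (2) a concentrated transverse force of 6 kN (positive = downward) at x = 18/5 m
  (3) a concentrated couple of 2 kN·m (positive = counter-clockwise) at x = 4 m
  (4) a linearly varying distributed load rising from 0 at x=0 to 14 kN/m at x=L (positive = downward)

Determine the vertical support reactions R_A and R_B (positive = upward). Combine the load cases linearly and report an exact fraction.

R_A = 611/15 kN, R_B = 829/15 kN

Load 1 — uniform load w=8 kN/m over full span:
  R_A = wL/2 = 8·6/2 = 24 kN
  R_B = wL/2 = 8·6/2 = 24 kN
Load 2 — point force P=6 kN at a=18/5 m (b=L-a=12/5):
  R_A = Pb/L = 6·(12/5)/6 = 12/5 kN
  R_B = Pa/L = 6·(18/5)/6 = 18/5 kN
Load 3 — applied couple M₀=2 kN·m at a=4 m (b=L-a=2):
  R_A = M₀/L = 2/6 = 1/3 kN
  R_B = -M₀/L = -2/6 = -1/3 kN
Load 4 — triangular load w₀=14 kN/m (0→w₀ over full span):
  R_A = w₀L/6 = 14·6/6 = 14 kN
  R_B = w₀L/3 = 14·6/3 = 28 kN
Superposition: R_A = 611/15 kN, R_B = 829/15 kN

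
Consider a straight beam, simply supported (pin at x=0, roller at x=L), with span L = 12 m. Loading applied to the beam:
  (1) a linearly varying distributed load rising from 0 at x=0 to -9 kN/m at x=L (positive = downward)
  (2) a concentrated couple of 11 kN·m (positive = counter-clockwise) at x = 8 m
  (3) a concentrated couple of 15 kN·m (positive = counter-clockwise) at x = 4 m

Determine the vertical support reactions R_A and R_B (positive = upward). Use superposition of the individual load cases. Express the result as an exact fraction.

R_A = -95/6 kN, R_B = -229/6 kN

Load 1 — triangular load w₀=-9 kN/m (0→w₀ over full span):
  R_A = w₀L/6 = (-9)·12/6 = -18 kN
  R_B = w₀L/3 = (-9)·12/3 = -36 kN
Load 2 — applied couple M₀=11 kN·m at a=8 m (b=L-a=4):
  R_A = M₀/L = 11/12 kN
  R_B = -M₀/L = -11/12 kN
Load 3 — applied couple M₀=15 kN·m at a=4 m (b=L-a=8):
  R_A = M₀/L = 15/12 = 5/4 kN
  R_B = -M₀/L = -15/12 = -5/4 kN
Superposition: R_A = -95/6 kN, R_B = -229/6 kN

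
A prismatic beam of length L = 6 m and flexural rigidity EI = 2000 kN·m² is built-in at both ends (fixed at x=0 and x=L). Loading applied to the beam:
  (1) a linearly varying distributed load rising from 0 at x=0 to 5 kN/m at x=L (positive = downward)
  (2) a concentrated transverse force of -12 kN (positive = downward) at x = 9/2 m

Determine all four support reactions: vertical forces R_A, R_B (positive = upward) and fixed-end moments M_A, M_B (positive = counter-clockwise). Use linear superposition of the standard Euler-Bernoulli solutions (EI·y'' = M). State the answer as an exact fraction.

R_A = 21/8 kN, M_A = 21/8 kN·m, R_B = 3/8 kN, M_B = 9/8 kN·m

Load 1 — triangular load w₀=5 kN/m (0→w₀ over full span):
  R_A = 3w₀L/20 = 3·5·6/20 = 9/2 kN
  M_A = w₀L²/30 = 5·6²/30 = 6 kN·m
  R_B = 7w₀L/20 = 7·5·6/20 = 21/2 kN
  M_B = -w₀L²/20 = -5·6²/20 = -9 kN·m
Load 2 — point force P=-12 kN at a=9/2 m (b=L-a=3/2):
  R_A = Pb²(3a+b)/L³ = (-12)·(3/2)²·(3·(9/2)+(3/2))/6³ = -15/8 kN
  M_A = Pab²/L² = (-12)·(9/2)·(3/2)²/6² = -27/8 kN·m
  R_B = Pa²(a+3b)/L³ = (-12)·(9/2)²·((9/2)+3·(3/2))/6³ = -81/8 kN
  M_B = -Pa²b/L² = -(-12)·(9/2)²·(3/2)/6² = 81/8 kN·m
Superposition: R_A = 21/8 kN, M_A = 21/8 kN·m, R_B = 3/8 kN, M_B = 9/8 kN·m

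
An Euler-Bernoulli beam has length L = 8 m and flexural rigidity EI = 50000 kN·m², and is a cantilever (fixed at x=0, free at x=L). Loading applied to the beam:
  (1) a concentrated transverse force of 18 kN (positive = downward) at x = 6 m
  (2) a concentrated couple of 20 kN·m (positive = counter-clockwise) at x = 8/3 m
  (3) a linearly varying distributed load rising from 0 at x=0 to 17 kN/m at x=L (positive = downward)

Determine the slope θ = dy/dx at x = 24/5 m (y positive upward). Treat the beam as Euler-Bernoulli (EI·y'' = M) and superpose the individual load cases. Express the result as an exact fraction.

θ(24/5) = -147908/5859375 rad

Load 1 — point force P=18 kN at a=6 m (b=L-a=2):
  θ_1 = -Px(2a-x)/(2EI)  [x≤a] = -18·(24/5)·(2·6-(24/5))/(2·50000) = -486/78125 rad
Load 2 — applied couple M₀=20 kN·m at a=8/3 m (b=L-a=16/3):
  θ_2 = M₀a/EI  [x>a] = 20·(8/3)/50000 = 2/1875 rad
Load 3 — triangular load w₀=17 kN/m (0→w₀ over full span):
  θ_3 = (w₀Lx²/4-w₀L²x/3-w₀x⁴/(24L))/EI = (17·8·(24/5)²/4-17·8²·(24/5)/3-17·(24/5)⁴/(24·8))/50000 = -39236/1953125 rad
Superposition: θ = Σ θ_i = -147908/5859375 rad ≈ -0.025243 rad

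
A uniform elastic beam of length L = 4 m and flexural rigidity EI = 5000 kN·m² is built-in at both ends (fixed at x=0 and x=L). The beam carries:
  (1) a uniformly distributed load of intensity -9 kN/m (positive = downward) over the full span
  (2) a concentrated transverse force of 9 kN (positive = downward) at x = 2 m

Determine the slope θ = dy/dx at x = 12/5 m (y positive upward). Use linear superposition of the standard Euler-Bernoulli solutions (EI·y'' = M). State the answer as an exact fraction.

θ(12/5) = -27/156250 rad

Load 1 — uniform load w=-9 kN/m over full span:
  θ_1 = -wx(L-x)(L-2x)/(12EI) = -(-9)·(12/5)·(4-(12/5))·(4-2·(12/5))/(12·5000) = -36/78125 rad
Load 2 — point force P=9 kN at a=2 m (b=L-a=2):
  θ_2 = Pa²(L-x)(2bL-(3b+a)(L-x))/(2L³EI)  [x>a] = 9·2²·(4-(12/5))·(2·2·4-(3·2+2)·(4-(12/5)))/(2·4³·5000) = 9/31250 rad
Superposition: θ = Σ θ_i = -27/156250 rad ≈ -0.000173 rad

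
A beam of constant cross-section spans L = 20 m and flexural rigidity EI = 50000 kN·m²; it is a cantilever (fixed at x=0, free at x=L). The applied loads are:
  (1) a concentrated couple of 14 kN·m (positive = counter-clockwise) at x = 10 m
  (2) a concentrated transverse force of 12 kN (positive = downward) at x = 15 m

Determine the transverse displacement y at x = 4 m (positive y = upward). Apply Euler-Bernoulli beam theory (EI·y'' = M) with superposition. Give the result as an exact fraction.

y(4) = -3/125 m

Load 1 — applied couple M₀=14 kN·m at a=10 m (b=L-a=10):
  y_1 = M₀x²/(2EI)  [x≤a] = 14·4²/(2·50000) = 7/3125 m
Load 2 — point force P=12 kN at a=15 m (b=L-a=5):
  y_2 = -Px²(3a-x)/(6EI)  [x≤a] = -12·4²·(3·15-4)/(6·50000) = -82/3125 m
Superposition: y = Σ y_i = -3/125 m ≈ -0.024000 m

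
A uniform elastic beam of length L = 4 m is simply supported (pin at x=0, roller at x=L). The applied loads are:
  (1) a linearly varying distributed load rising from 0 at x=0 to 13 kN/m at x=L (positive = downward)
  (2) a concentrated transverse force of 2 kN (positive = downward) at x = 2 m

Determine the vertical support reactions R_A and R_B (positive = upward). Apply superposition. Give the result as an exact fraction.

Load 1 — triangular load w₀=13 kN/m (0→w₀ over full span):
  R_A = w₀L/6 = 13·4/6 = 26/3 kN
  R_B = w₀L/3 = 13·4/3 = 52/3 kN
Load 2 — point force P=2 kN at a=2 m (b=L-a=2):
  R_A = Pb/L = 2·2/4 = 1 kN
  R_B = Pa/L = 2·2/4 = 1 kN
Superposition: R_A = 29/3 kN, R_B = 55/3 kN

R_A = 29/3 kN, R_B = 55/3 kN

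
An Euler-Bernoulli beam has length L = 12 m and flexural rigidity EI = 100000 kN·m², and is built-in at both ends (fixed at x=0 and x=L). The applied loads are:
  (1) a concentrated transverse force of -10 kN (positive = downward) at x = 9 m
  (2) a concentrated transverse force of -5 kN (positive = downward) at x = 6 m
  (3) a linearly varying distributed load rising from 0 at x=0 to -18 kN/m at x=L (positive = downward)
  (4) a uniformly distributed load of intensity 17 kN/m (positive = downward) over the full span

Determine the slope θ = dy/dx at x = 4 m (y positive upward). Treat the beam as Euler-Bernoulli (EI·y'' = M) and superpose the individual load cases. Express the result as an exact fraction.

θ(4) = -221/375000 rad

Load 1 — point force P=-10 kN at a=9 m (b=L-a=3):
  θ_1 = -Pb²x(2aL-(3a+b)x)/(2L³EI)  [x≤a] = -(-10)·3²·4·(2·9·12-(3·9+3)·4)/(2·12³·100000) = 1/10000 rad
Load 2 — point force P=-5 kN at a=6 m (b=L-a=6):
  θ_2 = -Pb²x(2aL-(3a+b)x)/(2L³EI)  [x≤a] = -(-5)·6²·4·(2·6·12-(3·6+6)·4)/(2·12³·100000) = 1/10000 rad
Load 3 — triangular load w₀=-18 kN/m (0→w₀ over full span):
  θ_3 = -w₀(2x(L-x)(L-2x)(x+2L)+x²(L-x)²)/(120LEI) = -(-18)·(2·4·(12-4)·(12-2·4)·(4+2·12)+4²·(12-4)²)/(120·12·100000) = 16/15625 rad
Load 4 — uniform load w=17 kN/m over full span:
  θ_4 = -wx(L-x)(L-2x)/(12EI) = -17·4·(12-4)·(12-2·4)/(12·100000) = -17/9375 rad
Superposition: θ = Σ θ_i = -221/375000 rad ≈ -0.000589 rad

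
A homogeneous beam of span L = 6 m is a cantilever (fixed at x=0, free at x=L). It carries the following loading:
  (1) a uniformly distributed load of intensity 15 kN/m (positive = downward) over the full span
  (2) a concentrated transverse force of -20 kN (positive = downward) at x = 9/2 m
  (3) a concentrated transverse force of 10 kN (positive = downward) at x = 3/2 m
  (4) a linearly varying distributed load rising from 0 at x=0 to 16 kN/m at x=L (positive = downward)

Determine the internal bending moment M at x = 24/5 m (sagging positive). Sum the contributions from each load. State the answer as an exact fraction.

Load 1 — uniform load w=15 kN/m over full span:
  M_1 = -w(L-x)²/2 = -15·(6-(24/5))²/2 = -54/5 kN·m
Load 2 — point force P=-20 kN at a=9/2 m (b=L-a=3/2):
  M_2 = 0  [x>a] = 0 kN·m
Load 3 — point force P=10 kN at a=3/2 m (b=L-a=9/2):
  M_3 = 0  [x>a] = 0 kN·m
Load 4 — triangular load w₀=16 kN/m (0→w₀ over full span):
  M_4 = w₀Lx/2 - w₀L²/3 - w₀x³/(6L) = 16·6·(24/5)/2 - 16·6²/3 - 16·(24/5)³/(6·6) = -1344/125 kN·m
Superposition: M = Σ M_i = -2694/125 kN·m ≈ -21.552000 kN·m

M(24/5) = -2694/125 kN·m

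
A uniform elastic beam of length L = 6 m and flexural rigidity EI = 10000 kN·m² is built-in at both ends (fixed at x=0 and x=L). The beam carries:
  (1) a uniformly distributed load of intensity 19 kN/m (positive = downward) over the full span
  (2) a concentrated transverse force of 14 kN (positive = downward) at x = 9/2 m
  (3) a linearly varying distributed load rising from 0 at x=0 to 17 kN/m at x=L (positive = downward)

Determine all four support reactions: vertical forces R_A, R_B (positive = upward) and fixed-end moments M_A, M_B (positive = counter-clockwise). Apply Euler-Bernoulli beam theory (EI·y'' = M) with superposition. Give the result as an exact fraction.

R_A = 5959/80 kN, M_A = 6507/80 kN·m, R_B = 8361/80 kN, M_B = -7953/80 kN·m

Load 1 — uniform load w=19 kN/m over full span:
  R_A = wL/2 = 19·6/2 = 57 kN
  M_A = wL²/12 = 19·6²/12 = 57 kN·m
  R_B = wL/2 = 19·6/2 = 57 kN
  M_B = -wL²/12 = -19·6²/12 = -57 kN·m
Load 2 — point force P=14 kN at a=9/2 m (b=L-a=3/2):
  R_A = Pb²(3a+b)/L³ = 14·(3/2)²·(3·(9/2)+(3/2))/6³ = 35/16 kN
  M_A = Pab²/L² = 14·(9/2)·(3/2)²/6² = 63/16 kN·m
  R_B = Pa²(a+3b)/L³ = 14·(9/2)²·((9/2)+3·(3/2))/6³ = 189/16 kN
  M_B = -Pa²b/L² = -14·(9/2)²·(3/2)/6² = -189/16 kN·m
Load 3 — triangular load w₀=17 kN/m (0→w₀ over full span):
  R_A = 3w₀L/20 = 3·17·6/20 = 153/10 kN
  M_A = w₀L²/30 = 17·6²/30 = 102/5 kN·m
  R_B = 7w₀L/20 = 7·17·6/20 = 357/10 kN
  M_B = -w₀L²/20 = -17·6²/20 = -153/5 kN·m
Superposition: R_A = 5959/80 kN, M_A = 6507/80 kN·m, R_B = 8361/80 kN, M_B = -7953/80 kN·m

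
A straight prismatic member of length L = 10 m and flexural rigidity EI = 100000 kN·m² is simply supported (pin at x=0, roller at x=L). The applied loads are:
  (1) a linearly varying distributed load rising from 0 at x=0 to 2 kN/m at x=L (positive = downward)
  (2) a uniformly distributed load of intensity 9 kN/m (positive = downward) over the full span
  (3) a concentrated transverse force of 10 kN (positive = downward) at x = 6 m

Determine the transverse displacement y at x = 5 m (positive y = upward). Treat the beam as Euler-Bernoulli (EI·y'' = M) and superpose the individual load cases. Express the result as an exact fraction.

Load 1 — triangular load w₀=2 kN/m (0→w₀ over full span):
  y_1 = -w₀x(7L⁴-10L²x²+3x⁴)/(360LEI) = -2·5·(7·10⁴-10·10²·5²+3·5⁴)/(360·10·100000) = -1/768 m
Load 2 — uniform load w=9 kN/m over full span:
  y_2 = -wx(L³-2Lx²+x³)/(24EI) = -9·5·(10³-2·10·5²+5³)/(24·100000) = -3/256 m
Load 3 — point force P=10 kN at a=6 m (b=L-a=4):
  y_3 = -Pbx(L²-b²-x²)/(6LEI)  [x≤a] = -10·4·5·(10²-4²-5²)/(6·10·100000) = -59/30000 m
Superposition: y = Σ y_i = -1199/80000 m ≈ -0.014988 m

y(5) = -1199/80000 m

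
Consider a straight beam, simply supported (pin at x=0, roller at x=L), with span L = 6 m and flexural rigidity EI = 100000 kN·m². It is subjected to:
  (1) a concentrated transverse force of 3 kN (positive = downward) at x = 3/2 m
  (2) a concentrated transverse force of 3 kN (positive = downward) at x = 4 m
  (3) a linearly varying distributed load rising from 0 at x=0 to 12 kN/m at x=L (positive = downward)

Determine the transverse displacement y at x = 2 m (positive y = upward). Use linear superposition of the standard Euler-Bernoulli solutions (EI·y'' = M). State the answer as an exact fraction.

Load 1 — point force P=3 kN at a=3/2 m (b=L-a=9/2):
  y_1 = -Pa(L-x)(2Lx-a²-x²)/(6LEI)  [x>a] = -3·(3/2)·(6-2)·(2·6·2-(3/2)²-2²)/(6·6·100000) = -71/800000 m
Load 2 — point force P=3 kN at a=4 m (b=L-a=2):
  y_2 = -Pbx(L²-b²-x²)/(6LEI)  [x≤a] = -3·2·2·(6²-2²-2²)/(6·6·100000) = -7/75000 m
Load 3 — triangular load w₀=12 kN/m (0→w₀ over full span):
  y_3 = -w₀x(7L⁴-10L²x²+3x⁴)/(360LEI) = -12·2·(7·6⁴-10·6²·2²+3·2⁴)/(360·6·100000) = -8/9375 m
Superposition: y = Σ y_i = -497/480000 m ≈ -0.001035 m

y(2) = -497/480000 m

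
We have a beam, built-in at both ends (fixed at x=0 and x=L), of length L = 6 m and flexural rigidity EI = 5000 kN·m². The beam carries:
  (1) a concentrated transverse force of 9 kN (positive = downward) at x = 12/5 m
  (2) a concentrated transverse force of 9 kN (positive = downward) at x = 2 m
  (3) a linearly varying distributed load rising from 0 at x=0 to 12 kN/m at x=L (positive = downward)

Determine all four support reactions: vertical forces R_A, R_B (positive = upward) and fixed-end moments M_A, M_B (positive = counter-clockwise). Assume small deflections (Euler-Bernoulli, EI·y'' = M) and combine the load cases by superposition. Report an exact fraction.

R_A = 8737/375 kN, M_A = 3772/125 kN·m, R_B = 11513/375 kN, M_B = -3848/125 kN·m

Load 1 — point force P=9 kN at a=12/5 m (b=L-a=18/5):
  R_A = Pb²(3a+b)/L³ = 9·(18/5)²·(3·(12/5)+(18/5))/6³ = 729/125 kN
  M_A = Pab²/L² = 9·(12/5)·(18/5)²/6² = 972/125 kN·m
  R_B = Pa²(a+3b)/L³ = 9·(12/5)²·((12/5)+3·(18/5))/6³ = 396/125 kN
  M_B = -Pa²b/L² = -9·(12/5)²·(18/5)/6² = -648/125 kN·m
Load 2 — point force P=9 kN at a=2 m (b=L-a=4):
  R_A = Pb²(3a+b)/L³ = 9·4²·(3·2+4)/6³ = 20/3 kN
  M_A = Pab²/L² = 9·2·4²/6² = 8 kN·m
  R_B = Pa²(a+3b)/L³ = 9·2²·(2+3·4)/6³ = 7/3 kN
  M_B = -Pa²b/L² = -9·2²·4/6² = -4 kN·m
Load 3 — triangular load w₀=12 kN/m (0→w₀ over full span):
  R_A = 3w₀L/20 = 3·12·6/20 = 54/5 kN
  M_A = w₀L²/30 = 12·6²/30 = 72/5 kN·m
  R_B = 7w₀L/20 = 7·12·6/20 = 126/5 kN
  M_B = -w₀L²/20 = -12·6²/20 = -108/5 kN·m
Superposition: R_A = 8737/375 kN, M_A = 3772/125 kN·m, R_B = 11513/375 kN, M_B = -3848/125 kN·m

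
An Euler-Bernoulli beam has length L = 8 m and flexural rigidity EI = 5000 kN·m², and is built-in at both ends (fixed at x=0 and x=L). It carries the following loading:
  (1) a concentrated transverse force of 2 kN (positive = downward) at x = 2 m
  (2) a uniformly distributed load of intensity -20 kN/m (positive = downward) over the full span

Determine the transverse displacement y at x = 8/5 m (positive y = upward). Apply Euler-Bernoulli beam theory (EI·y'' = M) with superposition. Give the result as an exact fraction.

Load 1 — point force P=2 kN at a=2 m (b=L-a=6):
  y_1 = -Pb²x²(3aL-(3a+b)x)/(6L³EI)  [x≤a] = -2·6²·(8/5)²·(3·2·8-(3·2+6)·(8/5))/(6·8³·5000) = -27/78125 m
Load 2 — uniform load w=-20 kN/m over full span:
  y_2 = -wx²(L-x)²/(24EI) = -(-20)·(8/5)²·(8-(8/5))²/(24·5000) = 4096/234375 m
Superposition: y = Σ y_i = 803/46875 m ≈ 0.017131 m

y(8/5) = 803/46875 m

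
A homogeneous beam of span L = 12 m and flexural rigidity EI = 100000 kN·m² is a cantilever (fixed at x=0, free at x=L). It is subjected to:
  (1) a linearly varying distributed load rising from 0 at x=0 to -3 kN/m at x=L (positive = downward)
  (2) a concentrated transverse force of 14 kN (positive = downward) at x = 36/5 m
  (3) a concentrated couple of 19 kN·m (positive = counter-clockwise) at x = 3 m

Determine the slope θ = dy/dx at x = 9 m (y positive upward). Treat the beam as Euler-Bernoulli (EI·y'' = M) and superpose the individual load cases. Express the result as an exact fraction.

θ(9) = 263571/80000000 rad

Load 1 — triangular load w₀=-3 kN/m (0→w₀ over full span):
  θ_1 = (w₀Lx²/4-w₀L²x/3-w₀x⁴/(24L))/EI = ((-3)·12·9²/4-(-3)·12²·9/3-(-3)·9⁴/(24·12))/100000 = 20331/3200000 rad
Load 2 — point force P=14 kN at a=36/5 m (b=L-a=24/5):
  θ_2 = -Pa²/(2EI)  [x>a] = -14·(36/5)²/(2·100000) = -567/156250 rad
Load 3 — applied couple M₀=19 kN·m at a=3 m (b=L-a=9):
  θ_3 = M₀a/EI  [x>a] = 19·3/100000 = 57/100000 rad
Superposition: θ = Σ θ_i = 263571/80000000 rad ≈ 0.003295 rad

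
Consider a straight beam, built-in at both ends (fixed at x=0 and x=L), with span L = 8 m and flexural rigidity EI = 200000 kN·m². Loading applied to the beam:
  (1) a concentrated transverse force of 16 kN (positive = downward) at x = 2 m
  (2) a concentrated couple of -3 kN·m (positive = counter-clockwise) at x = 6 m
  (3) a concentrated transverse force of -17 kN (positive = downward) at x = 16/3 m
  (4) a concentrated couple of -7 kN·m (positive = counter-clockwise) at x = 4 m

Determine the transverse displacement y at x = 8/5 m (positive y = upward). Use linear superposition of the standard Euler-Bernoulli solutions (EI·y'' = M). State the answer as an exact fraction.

Load 1 — point force P=16 kN at a=2 m (b=L-a=6):
  y_1 = -Pb²x²(3aL-(3a+b)x)/(6L³EI)  [x≤a] = -16·6²·(8/5)²·(3·2·8-(3·2+6)·(8/5))/(6·8³·200000) = -27/390625 m
Load 2 — applied couple M₀=-3 kN·m at a=6 m (b=L-a=2):
  y_2 = (R_Ax³/6 - M_Ax²/2)/EI  [x≤a] with R_A=-27/64, M_A=-15/16 = ((-27/64)·(8/5)³/6 - (-15/16)·(8/5)²/2)/200000 = 57/12500000 m
Load 3 — point force P=-17 kN at a=16/3 m (b=L-a=8/3):
  y_3 = -Pb²x²(3aL-(3a+b)x)/(6L³EI)  [x≤a] = -(-17)·(8/3)²·(8/5)²·(3·(16/3)·8-(3·(16/3)+(8/3))·(8/5))/(6·8³·200000) = 1564/31640625 m
Load 4 — applied couple M₀=-7 kN·m at a=4 m (b=L-a=4):
  y_4 = (R_Ax³/6 - M_Ax²/2)/EI  [x≤a] with R_A=-21/16, M_A=-7/4 = ((-21/16)·(8/5)³/6 - (-7/4)·(8/5)²/2)/200000 = 21/3125000 m
Superposition: y = Σ y_i = -1703/202500000 m ≈ -0.000008 m

y(8/5) = -1703/202500000 m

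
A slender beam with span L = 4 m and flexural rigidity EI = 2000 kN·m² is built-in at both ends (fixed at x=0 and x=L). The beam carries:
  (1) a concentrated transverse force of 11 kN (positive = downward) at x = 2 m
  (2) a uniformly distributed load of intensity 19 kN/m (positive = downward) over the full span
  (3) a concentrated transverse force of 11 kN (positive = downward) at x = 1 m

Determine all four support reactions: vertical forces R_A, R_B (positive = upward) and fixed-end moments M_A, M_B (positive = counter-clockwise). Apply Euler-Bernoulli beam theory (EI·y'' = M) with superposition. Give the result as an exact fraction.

Load 1 — point force P=11 kN at a=2 m (b=L-a=2):
  R_A = Pb²(3a+b)/L³ = 11·2²·(3·2+2)/4³ = 11/2 kN
  M_A = Pab²/L² = 11·2·2²/4² = 11/2 kN·m
  R_B = Pa²(a+3b)/L³ = 11·2²·(2+3·2)/4³ = 11/2 kN
  M_B = -Pa²b/L² = -11·2²·2/4² = -11/2 kN·m
Load 2 — uniform load w=19 kN/m over full span:
  R_A = wL/2 = 19·4/2 = 38 kN
  M_A = wL²/12 = 19·4²/12 = 76/3 kN·m
  R_B = wL/2 = 19·4/2 = 38 kN
  M_B = -wL²/12 = -19·4²/12 = -76/3 kN·m
Load 3 — point force P=11 kN at a=1 m (b=L-a=3):
  R_A = Pb²(3a+b)/L³ = 11·3²·(3·1+3)/4³ = 297/32 kN
  M_A = Pab²/L² = 11·1·3²/4² = 99/16 kN·m
  R_B = Pa²(a+3b)/L³ = 11·1²·(1+3·3)/4³ = 55/32 kN
  M_B = -Pa²b/L² = -11·1²·3/4² = -33/16 kN·m
Superposition: R_A = 1689/32 kN, M_A = 1777/48 kN·m, R_B = 1447/32 kN, M_B = -1579/48 kN·m

R_A = 1689/32 kN, M_A = 1777/48 kN·m, R_B = 1447/32 kN, M_B = -1579/48 kN·m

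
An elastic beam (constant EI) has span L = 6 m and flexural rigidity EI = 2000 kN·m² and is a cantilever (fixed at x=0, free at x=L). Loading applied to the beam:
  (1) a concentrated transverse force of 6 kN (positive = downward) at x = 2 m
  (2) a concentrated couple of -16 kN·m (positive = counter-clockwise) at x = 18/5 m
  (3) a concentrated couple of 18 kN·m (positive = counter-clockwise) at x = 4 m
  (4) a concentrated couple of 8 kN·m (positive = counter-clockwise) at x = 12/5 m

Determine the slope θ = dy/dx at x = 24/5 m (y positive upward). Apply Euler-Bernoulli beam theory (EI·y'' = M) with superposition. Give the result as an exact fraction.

Load 1 — point force P=6 kN at a=2 m (b=L-a=4):
  θ_1 = -Pa²/(2EI)  [x>a] = -6·2²/(2·2000) = -3/500 rad
Load 2 — applied couple M₀=-16 kN·m at a=18/5 m (b=L-a=12/5):
  θ_2 = M₀a/EI  [x>a] = (-16)·(18/5)/2000 = -18/625 rad
Load 3 — applied couple M₀=18 kN·m at a=4 m (b=L-a=2):
  θ_3 = M₀a/EI  [x>a] = 18·4/2000 = 9/250 rad
Load 4 — applied couple M₀=8 kN·m at a=12/5 m (b=L-a=18/5):
  θ_4 = M₀a/EI  [x>a] = 8·(12/5)/2000 = 6/625 rad
Superposition: θ = Σ θ_i = 27/2500 rad ≈ 0.010800 rad

θ(24/5) = 27/2500 rad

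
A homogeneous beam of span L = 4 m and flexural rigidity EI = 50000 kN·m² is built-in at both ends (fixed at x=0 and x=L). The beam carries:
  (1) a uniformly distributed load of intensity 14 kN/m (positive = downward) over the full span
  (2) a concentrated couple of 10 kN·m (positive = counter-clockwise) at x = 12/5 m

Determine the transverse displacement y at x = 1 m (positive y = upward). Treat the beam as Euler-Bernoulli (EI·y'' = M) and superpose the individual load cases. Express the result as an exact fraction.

y(1) = -1/8000 m

Load 1 — uniform load w=14 kN/m over full span:
  y_1 = -wx²(L-x)²/(24EI) = -14·1²·(4-1)²/(24·50000) = -21/200000 m
Load 2 — applied couple M₀=10 kN·m at a=12/5 m (b=L-a=8/5):
  y_2 = (R_Ax³/6 - M_Ax²/2)/EI  [x≤a] with R_A=18/5, M_A=16/5 = ((18/5)·1³/6 - (16/5)·1²/2)/50000 = -1/50000 m
Superposition: y = Σ y_i = -1/8000 m ≈ -0.000125 m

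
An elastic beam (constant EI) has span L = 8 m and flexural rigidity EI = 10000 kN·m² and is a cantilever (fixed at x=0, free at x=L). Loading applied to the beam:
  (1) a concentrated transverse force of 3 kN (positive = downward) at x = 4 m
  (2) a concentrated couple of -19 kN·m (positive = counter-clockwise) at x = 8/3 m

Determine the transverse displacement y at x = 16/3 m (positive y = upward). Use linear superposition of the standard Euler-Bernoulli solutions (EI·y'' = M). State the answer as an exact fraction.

y(16/3) = -56/1875 m

Load 1 — point force P=3 kN at a=4 m (b=L-a=4):
  y_1 = -Pa²(3x-a)/(6EI)  [x>a] = -3·4²·(3·(16/3)-4)/(6·10000) = -6/625 m
Load 2 — applied couple M₀=-19 kN·m at a=8/3 m (b=L-a=16/3):
  y_2 = M₀a(2x-a)/(2EI)  [x>a] = (-19)·(8/3)·(2·(16/3)-(8/3))/(2·10000) = -38/1875 m
Superposition: y = Σ y_i = -56/1875 m ≈ -0.029867 m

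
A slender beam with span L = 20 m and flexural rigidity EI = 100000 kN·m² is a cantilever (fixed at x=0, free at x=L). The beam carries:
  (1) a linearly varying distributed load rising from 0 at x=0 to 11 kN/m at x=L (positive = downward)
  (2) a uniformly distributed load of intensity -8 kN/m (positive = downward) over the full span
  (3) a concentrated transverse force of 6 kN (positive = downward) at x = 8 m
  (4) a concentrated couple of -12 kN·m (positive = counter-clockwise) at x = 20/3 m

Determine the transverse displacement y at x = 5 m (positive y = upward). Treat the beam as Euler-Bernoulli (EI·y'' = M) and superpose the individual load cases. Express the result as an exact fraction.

Load 1 — triangular load w₀=11 kN/m (0→w₀ over full span):
  y_1 = (w₀Lx³/12-w₀L²x²/6-w₀x⁵/(120L))/EI = (11·20·5³/12-11·20²·5²/6-11·5⁵/(120·20))/100000 = -12331/76800 m
Load 2 — uniform load w=-8 kN/m over full span:
  y_2 = -wx²(x²-4Lx+6L²)/(24EI) = -(-8)·5²·(5²-4·20·5+6·20²)/(24·100000) = 27/160 m
Load 3 — point force P=6 kN at a=8 m (b=L-a=12):
  y_3 = -Px²(3a-x)/(6EI)  [x≤a] = -6·5²·(3·8-5)/(6·100000) = -19/4000 m
Load 4 — applied couple M₀=-12 kN·m at a=20/3 m (b=L-a=40/3):
  y_4 = M₀x²/(2EI)  [x≤a] = (-12)·5²/(2·100000) = -3/2000 m
Superposition: y = Σ y_i = 149/76800 m ≈ 0.001940 m

y(5) = 149/76800 m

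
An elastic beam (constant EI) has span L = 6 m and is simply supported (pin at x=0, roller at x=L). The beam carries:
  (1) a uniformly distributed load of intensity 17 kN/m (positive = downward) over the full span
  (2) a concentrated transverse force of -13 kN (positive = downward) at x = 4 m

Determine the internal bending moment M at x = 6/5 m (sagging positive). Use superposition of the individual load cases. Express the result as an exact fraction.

Load 1 — uniform load w=17 kN/m over full span:
  M_1 = wx(L-x)/2 = 17·(6/5)·(6-(6/5))/2 = 1224/25 kN·m
Load 2 — point force P=-13 kN at a=4 m (b=L-a=2):
  M_2 = Pbx/L  [x≤a] = (-13)·2·(6/5)/6 = -26/5 kN·m
Superposition: M = Σ M_i = 1094/25 kN·m ≈ 43.760000 kN·m

M(6/5) = 1094/25 kN·m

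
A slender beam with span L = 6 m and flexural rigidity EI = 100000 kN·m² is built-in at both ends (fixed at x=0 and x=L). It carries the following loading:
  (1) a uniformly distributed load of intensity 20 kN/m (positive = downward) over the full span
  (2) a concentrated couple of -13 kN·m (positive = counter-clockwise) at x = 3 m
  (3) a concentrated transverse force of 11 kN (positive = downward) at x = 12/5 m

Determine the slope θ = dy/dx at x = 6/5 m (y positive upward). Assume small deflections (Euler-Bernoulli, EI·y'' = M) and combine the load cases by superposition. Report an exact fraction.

Load 1 — uniform load w=20 kN/m over full span:
  θ_1 = -wx(L-x)(L-2x)/(12EI) = -20·(6/5)·(6-(6/5))·(6-2·(6/5))/(12·100000) = -27/78125 rad
Load 2 — applied couple M₀=-13 kN·m at a=3 m (b=L-a=3):
  θ_2 = (R_Ax²/2 - M_Ax)/EI  [x≤a] with R_A=-13/4, M_A=-13/4 = ((-13/4)·(6/5)²/2 - (-13/4)·(6/5))/100000 = 39/2500000 rad
Load 3 — point force P=11 kN at a=12/5 m (b=L-a=18/5):
  θ_3 = -Pb²x(2aL-(3a+b)x)/(2L³EI)  [x≤a] = -11·(18/5)²·(6/5)·(2·(12/5)·6-(3·(12/5)+(18/5))·(6/5))/(2·6³·100000) = -9801/156250000 rad
Superposition: θ = Σ θ_i = -122727/312500000 rad ≈ -0.000393 rad

θ(6/5) = -122727/312500000 rad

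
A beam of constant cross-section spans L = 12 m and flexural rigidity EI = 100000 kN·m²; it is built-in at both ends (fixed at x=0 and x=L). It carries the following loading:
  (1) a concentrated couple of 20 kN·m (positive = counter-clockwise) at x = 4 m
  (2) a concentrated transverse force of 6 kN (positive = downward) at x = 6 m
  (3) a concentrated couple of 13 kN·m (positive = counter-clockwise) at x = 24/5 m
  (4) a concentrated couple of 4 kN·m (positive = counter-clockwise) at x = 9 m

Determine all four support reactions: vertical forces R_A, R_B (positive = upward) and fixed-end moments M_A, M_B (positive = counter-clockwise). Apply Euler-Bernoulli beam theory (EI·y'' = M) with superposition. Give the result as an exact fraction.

R_A = 12883/1800 kN, M_A = 1181/100 kN·m, R_B = -2083/1800 kN, M_B = 323/300 kN·m

Load 1 — applied couple M₀=20 kN·m at a=4 m (b=L-a=8):
  R_A = 6M₀ab/L³ = 6·20·4·8/12³ = 20/9 kN
  M_A = M₀b(2a-b)/L² = 20·8·(2·4-8)/12² = 0 kN·m
  R_B = -6M₀ab/L³ = -6·20·4·8/12³ = -20/9 kN
  M_B = M₀a(2b-a)/L² = 20·4·(2·8-4)/12² = 20/3 kN·m
Load 2 — point force P=6 kN at a=6 m (b=L-a=6):
  R_A = Pb²(3a+b)/L³ = 6·6²·(3·6+6)/12³ = 3 kN
  M_A = Pab²/L² = 6·6·6²/12² = 9 kN·m
  R_B = Pa²(a+3b)/L³ = 6·6²·(6+3·6)/12³ = 3 kN
  M_B = -Pa²b/L² = -6·6²·6/12² = -9 kN·m
Load 3 — applied couple M₀=13 kN·m at a=24/5 m (b=L-a=36/5):
  R_A = 6M₀ab/L³ = 6·13·(24/5)·(36/5)/12³ = 39/25 kN
  M_A = M₀b(2a-b)/L² = 13·(36/5)·(2·(24/5)-(36/5))/12² = 39/25 kN·m
  R_B = -6M₀ab/L³ = -6·13·(24/5)·(36/5)/12³ = -39/25 kN
  M_B = M₀a(2b-a)/L² = 13·(24/5)·(2·(36/5)-(24/5))/12² = 104/25 kN·m
Load 4 — applied couple M₀=4 kN·m at a=9 m (b=L-a=3):
  R_A = 6M₀ab/L³ = 6·4·9·3/12³ = 3/8 kN
  M_A = M₀b(2a-b)/L² = 4·3·(2·9-3)/12² = 5/4 kN·m
  R_B = -6M₀ab/L³ = -6·4·9·3/12³ = -3/8 kN
  M_B = M₀a(2b-a)/L² = 4·9·(2·3-9)/12² = -3/4 kN·m
Superposition: R_A = 12883/1800 kN, M_A = 1181/100 kN·m, R_B = -2083/1800 kN, M_B = 323/300 kN·m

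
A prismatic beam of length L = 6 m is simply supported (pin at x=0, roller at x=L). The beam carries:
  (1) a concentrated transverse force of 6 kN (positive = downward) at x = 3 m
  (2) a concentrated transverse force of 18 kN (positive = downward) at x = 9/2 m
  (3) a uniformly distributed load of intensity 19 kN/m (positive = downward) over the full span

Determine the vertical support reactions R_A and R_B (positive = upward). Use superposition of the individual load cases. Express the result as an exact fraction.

Load 1 — point force P=6 kN at a=3 m (b=L-a=3):
  R_A = Pb/L = 6·3/6 = 3 kN
  R_B = Pa/L = 6·3/6 = 3 kN
Load 2 — point force P=18 kN at a=9/2 m (b=L-a=3/2):
  R_A = Pb/L = 18·(3/2)/6 = 9/2 kN
  R_B = Pa/L = 18·(9/2)/6 = 27/2 kN
Load 3 — uniform load w=19 kN/m over full span:
  R_A = wL/2 = 19·6/2 = 57 kN
  R_B = wL/2 = 19·6/2 = 57 kN
Superposition: R_A = 129/2 kN, R_B = 147/2 kN

R_A = 129/2 kN, R_B = 147/2 kN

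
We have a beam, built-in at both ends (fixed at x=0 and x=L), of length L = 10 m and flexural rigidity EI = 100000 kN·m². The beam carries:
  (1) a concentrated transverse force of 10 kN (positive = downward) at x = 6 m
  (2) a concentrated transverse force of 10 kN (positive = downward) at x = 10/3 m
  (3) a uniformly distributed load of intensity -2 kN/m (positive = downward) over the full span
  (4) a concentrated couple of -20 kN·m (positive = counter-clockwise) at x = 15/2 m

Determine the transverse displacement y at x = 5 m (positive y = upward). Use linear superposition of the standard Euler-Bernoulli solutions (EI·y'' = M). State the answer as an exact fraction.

y(5) = -31/1620000 m

Load 1 — point force P=10 kN at a=6 m (b=L-a=4):
  y_1 = -Pb²x²(3aL-(3a+b)x)/(6L³EI)  [x≤a] = -10·4²·5²·(3·6·10-(3·6+4)·5)/(6·10³·100000) = -7/15000 m
Load 2 — point force P=10 kN at a=10/3 m (b=L-a=20/3):
  y_2 = -Pa²(L-x)²(3bL-(3b+a)(L-x))/(6L³EI)  [x>a] = -10·(10/3)²·(10-5)²·(3·(20/3)·10-(3·(20/3)+(10/3))·(10-5))/(6·10³·100000) = -1/2592 m
Load 3 — uniform load w=-2 kN/m over full span:
  y_3 = -wx²(L-x)²/(24EI) = -(-2)·5²·(10-5)²/(24·100000) = 1/1920 m
Load 4 — applied couple M₀=-20 kN·m at a=15/2 m (b=L-a=5/2):
  y_4 = (R_Ax³/6 - M_Ax²/2)/EI  [x≤a] with R_A=-9/4, M_A=-25/4 = ((-9/4)·5³/6 - (-25/4)·5²/2)/100000 = 1/3200 m
Superposition: y = Σ y_i = -31/1620000 m ≈ -0.000019 m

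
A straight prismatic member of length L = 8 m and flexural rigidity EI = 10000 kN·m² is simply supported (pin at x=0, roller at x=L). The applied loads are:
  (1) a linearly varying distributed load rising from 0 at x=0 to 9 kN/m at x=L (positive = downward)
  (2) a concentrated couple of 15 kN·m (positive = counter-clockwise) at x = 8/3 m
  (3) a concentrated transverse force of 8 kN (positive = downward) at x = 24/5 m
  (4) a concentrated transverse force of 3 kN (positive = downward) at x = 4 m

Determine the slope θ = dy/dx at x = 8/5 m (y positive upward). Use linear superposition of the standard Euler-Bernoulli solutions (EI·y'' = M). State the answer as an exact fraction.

Load 1 — triangular load w₀=9 kN/m (0→w₀ over full span):
  θ_1 = -w₀(7L⁴-30L²x²+15x⁴)/(360LEI) = -9·(7·8⁴-30·8²·(8/5)²+15·(8/5)⁴)/(360·8·10000) = -2912/390625 rad
Load 2 — applied couple M₀=15 kN·m at a=8/3 m (b=L-a=16/3):
  θ_2 = (M₀x²/(2L)+C₁)/EI  [x≤a] with C₁=M₀(3b²-L²)/(6L)=20/3 = (15·(8/5)²/(2·8)+(20/3))/10000 = 17/18750 rad
Load 3 — point force P=8 kN at a=24/5 m (b=L-a=16/5):
  θ_3 = -Pb(L²-b²-3x²)/(6LEI)  [x≤a] = -8·(16/5)·(8²-(16/5)²-3·(8/5)²)/(6·8·10000) = -192/78125 rad
Load 4 — point force P=3 kN at a=4 m (b=L-a=4):
  θ_4 = -Pb(L²-b²-3x²)/(6LEI)  [x≤a] = -3·4·(8²-4²-3·(8/5)²)/(6·8·10000) = -63/62500 rad
Superposition: θ = Σ θ_i = -46939/4687500 rad ≈ -0.010014 rad

θ(8/5) = -46939/4687500 rad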